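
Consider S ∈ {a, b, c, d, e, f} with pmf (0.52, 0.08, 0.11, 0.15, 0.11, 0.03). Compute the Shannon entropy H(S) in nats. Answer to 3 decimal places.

1.417 nats

H(S) = −Σ p·ln p.
  −(0.52)·ln(0.52) = 0.3400
  −(0.08)·ln(0.08) = 0.2021
  −(0.11)·ln(0.11) = 0.2428
  −(0.15)·ln(0.15) = 0.2846
  −(0.11)·ln(0.11) = 0.2428
  −(0.03)·ln(0.03) = 0.1052
Sum: 0.3400 + 0.2021 + 0.2428 + 0.2846 + 0.2428 + 0.1052 = 1.417 nats.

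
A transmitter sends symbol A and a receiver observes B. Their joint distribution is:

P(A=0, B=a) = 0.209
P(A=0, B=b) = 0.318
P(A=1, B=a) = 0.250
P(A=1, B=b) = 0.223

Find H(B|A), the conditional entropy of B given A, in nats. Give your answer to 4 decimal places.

Marginals: p(A) = (0.5270, 0.4730), p(B) = (0.4590, 0.5410).
H(B|A) = Σ p(A) · H(B|A=·).
  A=0: p=0.5270, H(B|A=0) = 0.6716
  A=1: p=0.4730, H(B|A=1) = 0.6915
Weighted sum = 0.6810 nats.

0.6810 nats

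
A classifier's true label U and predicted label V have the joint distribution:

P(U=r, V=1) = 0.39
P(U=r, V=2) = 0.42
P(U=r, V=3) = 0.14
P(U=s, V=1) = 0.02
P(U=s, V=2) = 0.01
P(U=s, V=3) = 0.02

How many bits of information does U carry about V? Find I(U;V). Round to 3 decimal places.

Marginals: p(U) = (0.9500, 0.0500), p(V) = (0.4100, 0.4300, 0.1600).
I(U;V) = Σ p(x,y)·log₂[p(x,y)/(p(x)p(y))].
  (r,1): 0.39·log₂(1.0013) = 0.0007
  (r,2): 0.42·log₂(1.0282) = 0.0168
  (r,3): 0.14·log₂(0.9211) = -0.0166
  (s,1): 0.02·log₂(0.9756) = -0.0007
  (s,2): 0.01·log₂(0.4651) = -0.0110
  (s,3): 0.02·log₂(2.5000) = 0.0264
Sum = 0.016 bits.

0.016 bits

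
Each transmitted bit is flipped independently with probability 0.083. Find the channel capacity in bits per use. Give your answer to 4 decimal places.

Binary symmetric channel: C = 1 − h₂(ε) where h₂ is the binary entropy function.
h₂(0.083) = −0.083·log₂0.083 − 0.917·log₂0.917 = 0.4127.
C = 1 − 0.4127 = 0.5873 bits per channel use.

0.5873 bits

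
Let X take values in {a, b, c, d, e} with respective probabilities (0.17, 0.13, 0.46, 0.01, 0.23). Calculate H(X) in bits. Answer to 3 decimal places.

H(X) = −Σ p·log₂ p.
  −(0.17)·log₂(0.17) = 0.4346
  −(0.13)·log₂(0.13) = 0.3826
  −(0.46)·log₂(0.46) = 0.5153
  −(0.01)·log₂(0.01) = 0.0664
  −(0.23)·log₂(0.23) = 0.4877
Sum: 0.4346 + 0.3826 + 0.5153 + 0.0664 + 0.4877 = 1.887 bits.

1.887 bits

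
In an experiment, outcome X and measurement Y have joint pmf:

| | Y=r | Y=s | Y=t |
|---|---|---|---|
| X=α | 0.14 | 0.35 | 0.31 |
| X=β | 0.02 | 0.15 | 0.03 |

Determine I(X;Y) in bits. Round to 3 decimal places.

0.048 bits

Marginals: p(X) = (0.8000, 0.2000), p(Y) = (0.1600, 0.5000, 0.3400).
I(X;Y) = H(X) + H(Y) − H(X,Y).
H(X) = 0.7219, H(Y) = 1.4522, H(X,Y) = 2.1262.
I(X;Y) = 0.7219 + 1.4522 − 2.1262 = 0.048 bits.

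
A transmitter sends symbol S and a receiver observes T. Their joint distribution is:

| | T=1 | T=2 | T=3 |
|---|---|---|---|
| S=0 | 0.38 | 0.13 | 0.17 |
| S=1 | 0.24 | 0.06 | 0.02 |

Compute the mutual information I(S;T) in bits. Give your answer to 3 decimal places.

Marginals: p(S) = (0.6800, 0.3200), p(T) = (0.6200, 0.1900, 0.1900).
I(S;T) = H(S) + H(T) − H(S,T).
H(S) = 0.9044, H(T) = 1.3380, H(S,T) = 2.1982.
I(S;T) = 0.9044 + 1.3380 − 2.1982 = 0.044 bits.

0.044 bits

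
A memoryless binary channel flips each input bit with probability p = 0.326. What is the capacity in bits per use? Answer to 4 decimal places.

Binary symmetric channel: C = 1 − h₂(ε) where h₂ is the binary entropy function.
h₂(0.326) = −0.326·log₂0.326 − 0.674·log₂0.674 = 0.9108.
C = 1 − 0.9108 = 0.0892 bits per channel use.

0.0892 bits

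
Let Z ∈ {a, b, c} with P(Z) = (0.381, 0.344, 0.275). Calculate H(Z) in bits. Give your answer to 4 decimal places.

H(Z) = −Σ p·log₂ p.
  −(0.381)·log₂(0.381) = 0.53040
  −(0.344)·log₂(0.344) = 0.52959
  −(0.275)·log₂(0.275) = 0.51219
Sum: 0.53040 + 0.52959 + 0.51219 = 1.5722 bits.

1.5722 bits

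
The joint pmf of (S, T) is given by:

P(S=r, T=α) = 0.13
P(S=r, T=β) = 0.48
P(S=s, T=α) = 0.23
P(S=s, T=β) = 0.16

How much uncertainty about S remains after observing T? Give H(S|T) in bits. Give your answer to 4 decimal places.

0.8589 bits

Marginals: p(S) = (0.6100, 0.3900), p(T) = (0.3600, 0.6400).
H(S|T) = Σ p(T) · H(S|T=·).
  T=α: p=0.3600, H(S|T=α) = 0.9436
  T=β: p=0.6400, H(S|T=β) = 0.8113
Weighted sum = 0.8589 bits.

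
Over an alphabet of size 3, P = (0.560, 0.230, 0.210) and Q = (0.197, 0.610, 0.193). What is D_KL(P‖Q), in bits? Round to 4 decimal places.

D(P‖Q) = Σ p·log₂(p/q).
  0.560·log₂(0.560/0.197) = 0.84405
  0.230·log₂(0.230/0.610) = -0.32365
  0.210·log₂(0.210/0.193) = 0.02558
D(P‖Q) = 0.5460 bits.

0.5460 bits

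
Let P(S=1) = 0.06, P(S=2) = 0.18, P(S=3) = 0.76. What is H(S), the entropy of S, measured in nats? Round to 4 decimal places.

H(S) = −Σ p·ln p.
  −(0.06)·ln(0.06) = 0.16880
  −(0.18)·ln(0.18) = 0.30866
  −(0.76)·ln(0.76) = 0.20857
Sum: 0.16880 + 0.30866 + 0.20857 = 0.6860 nats.

0.6860 nats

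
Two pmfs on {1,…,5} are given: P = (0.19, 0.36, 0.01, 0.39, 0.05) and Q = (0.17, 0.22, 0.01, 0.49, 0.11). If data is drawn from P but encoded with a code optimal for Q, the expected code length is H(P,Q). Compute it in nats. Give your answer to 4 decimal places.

1.3164 nats

H(P,Q) = −Σ p·ln q.
  −0.19·ln(0.17) = 0.33667
  −0.36·ln(0.22) = 0.54509
  −0.01·ln(0.01) = 0.04605
  −0.39·ln(0.49) = 0.27821
  −0.05·ln(0.11) = 0.11036
H(P,Q) = 1.3164 nats.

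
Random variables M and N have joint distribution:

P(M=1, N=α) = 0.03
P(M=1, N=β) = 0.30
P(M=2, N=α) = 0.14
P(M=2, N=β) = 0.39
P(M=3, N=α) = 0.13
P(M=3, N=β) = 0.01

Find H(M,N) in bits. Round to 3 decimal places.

H(M,N) = −Σ p(x,y)·log₂ p(x,y) over all 6 cells.
  cell (1,α): −0.03·log₂0.03 = 0.1518
  cell (1,β): −0.30·log₂0.30 = 0.5211
  cell (2,α): −0.14·log₂0.14 = 0.3971
  cell (2,β): −0.39·log₂0.39 = 0.5298
  cell (3,α): −0.13·log₂0.13 = 0.3826
  cell (3,β): −0.01·log₂0.01 = 0.0664
Sum = 2.049 bits.

2.049 bits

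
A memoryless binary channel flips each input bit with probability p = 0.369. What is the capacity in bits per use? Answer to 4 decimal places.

Binary symmetric channel: C = 1 − h₂(ε) where h₂ is the binary entropy function.
h₂(0.369) = −0.369·log₂0.369 − 0.631·log₂0.631 = 0.9499.
C = 1 − 0.9499 = 0.0501 bits per channel use.

0.0501 bits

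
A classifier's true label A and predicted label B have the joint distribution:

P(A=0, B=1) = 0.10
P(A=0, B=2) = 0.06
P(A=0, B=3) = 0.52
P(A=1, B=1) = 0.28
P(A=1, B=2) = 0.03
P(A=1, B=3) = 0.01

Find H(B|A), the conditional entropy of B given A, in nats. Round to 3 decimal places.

Chain rule: H(B|A) = H(A,B) − H(A).
Marginals: p(A) = (0.6800, 0.3200), p(B) = (0.3800, 0.0900, 0.5300).
H(A,B) = 1.2468 nats; H(A) = 0.6269 nats.
H(B|A) = 1.2468 − 0.6269 = 0.620 nats.

0.620 nats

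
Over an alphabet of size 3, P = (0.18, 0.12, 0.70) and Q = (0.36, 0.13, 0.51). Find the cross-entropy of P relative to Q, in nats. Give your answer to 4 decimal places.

0.9001 nats

H(P,Q) = −Σ p·ln q.
  −0.18·ln(0.36) = 0.18390
  −0.12·ln(0.13) = 0.24483
  −0.70·ln(0.51) = 0.47134
H(P,Q) = 0.9001 nats.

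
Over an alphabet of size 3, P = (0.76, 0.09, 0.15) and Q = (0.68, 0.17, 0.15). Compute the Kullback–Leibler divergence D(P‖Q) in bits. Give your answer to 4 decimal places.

D(P‖Q) = Σ p·log₂(p/q).
  0.76·log₂(0.76/0.68) = 0.12195
  0.09·log₂(0.09/0.17) = -0.08258
  0.15·log₂(0.15/0.15) = 0.00000
D(P‖Q) = 0.0394 bits.

0.0394 bits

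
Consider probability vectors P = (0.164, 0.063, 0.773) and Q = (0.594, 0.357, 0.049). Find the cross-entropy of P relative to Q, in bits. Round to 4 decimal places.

3.5802 bits

H(P,Q) = −Σ p·log₂ q.
  −0.164·log₂(0.594) = 0.12324
  −0.063·log₂(0.357) = 0.09362
  −0.773·log₂(0.049) = 3.36338
H(P,Q) = 3.5802 bits.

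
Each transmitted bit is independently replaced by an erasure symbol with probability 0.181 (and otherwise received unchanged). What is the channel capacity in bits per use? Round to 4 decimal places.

Binary erasure channel: capacity C = 1 − ε.
C = 1 − 0.181 = 0.8190 bits per channel use.

0.8190 bits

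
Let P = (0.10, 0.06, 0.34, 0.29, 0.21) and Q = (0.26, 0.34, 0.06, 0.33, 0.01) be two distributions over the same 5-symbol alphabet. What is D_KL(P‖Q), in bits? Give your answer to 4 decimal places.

1.4312 bits

D(P‖Q) = Σ p·log₂(p/q).
  0.10·log₂(0.10/0.26) = -0.13785
  0.06·log₂(0.06/0.34) = -0.15015
  0.34·log₂(0.34/0.06) = 0.85085
  0.29·log₂(0.29/0.33) = -0.05406
  0.21·log₂(0.21/0.01) = 0.92239
D(P‖Q) = 1.4312 bits.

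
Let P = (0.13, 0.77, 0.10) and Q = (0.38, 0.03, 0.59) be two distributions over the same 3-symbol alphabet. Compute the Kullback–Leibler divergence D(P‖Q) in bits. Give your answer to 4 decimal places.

3.1478 bits

D(P‖Q) = Σ p·log₂(p/q).
  0.13·log₂(0.13/0.38) = -0.20117
  0.77·log₂(0.77/0.03) = 3.60500
  0.10·log₂(0.10/0.59) = -0.25607
D(P‖Q) = 3.1478 bits.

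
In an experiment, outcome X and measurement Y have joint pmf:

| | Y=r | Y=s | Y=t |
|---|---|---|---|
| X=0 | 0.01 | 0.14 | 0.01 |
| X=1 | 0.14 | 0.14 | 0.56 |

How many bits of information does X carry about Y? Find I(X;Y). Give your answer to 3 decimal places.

Marginals: p(X) = (0.1600, 0.8400), p(Y) = (0.1500, 0.2800, 0.5700).
I(X;Y) = H(X) + H(Y) − H(X,Y).
H(X) = 0.6343, H(Y) = 1.3870, H(X,Y) = 1.7926.
I(X;Y) = 0.6343 + 1.3870 − 1.7926 = 0.229 bits.

0.229 bits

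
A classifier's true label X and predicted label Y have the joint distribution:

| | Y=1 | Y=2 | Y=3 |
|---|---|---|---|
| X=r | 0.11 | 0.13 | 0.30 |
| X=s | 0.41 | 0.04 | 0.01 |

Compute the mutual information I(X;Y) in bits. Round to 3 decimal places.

0.411 bits

Marginals: p(X) = (0.5400, 0.4600), p(Y) = (0.5200, 0.1700, 0.3100).
I(X;Y) = H(X) + H(Y) − H(X,Y).
H(X) = 0.9954, H(Y) = 1.4490, H(X,Y) = 2.0336.
I(X;Y) = 0.9954 + 1.4490 − 2.0336 = 0.411 bits.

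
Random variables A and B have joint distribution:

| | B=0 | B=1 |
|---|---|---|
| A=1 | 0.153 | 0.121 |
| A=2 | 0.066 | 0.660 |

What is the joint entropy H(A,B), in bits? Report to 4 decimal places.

1.4375 bits

H(A,B) = −Σ p(x,y)·log₂ p(x,y) over all 4 cells.
  cell (1,0): −0.153·log₂0.153 = 0.41438
  cell (1,1): −0.121·log₂0.121 = 0.36868
  cell (2,0): −0.066·log₂0.066 = 0.25881
  cell (2,1): −0.660·log₂0.660 = 0.39564
Sum = 1.4375 bits.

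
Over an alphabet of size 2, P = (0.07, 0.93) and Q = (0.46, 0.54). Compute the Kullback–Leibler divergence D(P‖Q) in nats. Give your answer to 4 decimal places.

D(P‖Q) = Σ p·ln(p/q).
  0.07·ln(0.07/0.46) = -0.13179
  0.93·ln(0.93/0.54) = 0.50556
D(P‖Q) = 0.3738 nats.

0.3738 nats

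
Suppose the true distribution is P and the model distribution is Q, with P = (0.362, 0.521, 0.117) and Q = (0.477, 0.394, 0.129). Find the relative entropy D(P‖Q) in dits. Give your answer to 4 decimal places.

D(P‖Q) = Σ p·log₁₀(p/q).
  0.362·log₁₀(0.362/0.477) = -0.04337
  0.521·log₁₀(0.521/0.394) = 0.06322
  0.117·log₁₀(0.117/0.129) = -0.00496
D(P‖Q) = 0.0149 dits.

0.0149 dits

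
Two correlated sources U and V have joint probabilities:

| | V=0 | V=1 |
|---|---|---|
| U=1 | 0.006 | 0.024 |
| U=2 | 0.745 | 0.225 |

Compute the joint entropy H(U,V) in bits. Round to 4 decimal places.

0.9740 bits

H(U,V) = −Σ p(x,y)·log₂ p(x,y) over all 4 cells.
  cell (1,0): −0.006·log₂0.006 = 0.04428
  cell (1,1): −0.024·log₂0.024 = 0.12914
  cell (2,0): −0.745·log₂0.745 = 0.31639
  cell (2,1): −0.225·log₂0.225 = 0.48420
Sum = 0.9740 bits.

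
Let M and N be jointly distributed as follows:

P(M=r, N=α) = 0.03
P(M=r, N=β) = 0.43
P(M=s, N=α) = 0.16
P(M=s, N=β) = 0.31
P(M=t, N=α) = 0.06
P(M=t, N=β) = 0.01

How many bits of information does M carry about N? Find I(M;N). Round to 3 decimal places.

0.175 bits

Marginals: p(M) = (0.4600, 0.4700, 0.0700), p(N) = (0.2500, 0.7500).
I(M;N) = Σ p(x,y)·log₂[p(x,y)/(p(x)p(y))].
  (r,α): 0.03·log₂(0.2609) = -0.0582
  (r,β): 0.43·log₂(1.2464) = 0.1366
  (s,α): 0.16·log₂(1.3617) = 0.0713
  (s,β): 0.31·log₂(0.8794) = -0.0575
  (t,α): 0.06·log₂(3.4286) = 0.1067
  (t,β): 0.01·log₂(0.1905) = -0.0239
Sum = 0.175 bits.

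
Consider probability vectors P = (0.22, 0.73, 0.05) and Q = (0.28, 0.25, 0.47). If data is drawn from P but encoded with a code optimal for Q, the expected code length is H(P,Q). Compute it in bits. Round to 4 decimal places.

H(P,Q) = −Σ p·log₂ q.
  −0.22·log₂(0.28) = 0.40403
  −0.73·log₂(0.25) = 1.46000
  −0.05·log₂(0.47) = 0.05446
H(P,Q) = 1.9185 bits.

1.9185 bits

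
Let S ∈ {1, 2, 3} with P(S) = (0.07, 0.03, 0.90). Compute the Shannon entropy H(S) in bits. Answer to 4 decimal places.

0.5571 bits

H(S) = −Σ p·log₂ p.
  −(0.07)·log₂(0.07) = 0.26856
  −(0.03)·log₂(0.03) = 0.15177
  −(0.90)·log₂(0.90) = 0.13680
Sum: 0.26856 + 0.15177 + 0.13680 = 0.5571 bits.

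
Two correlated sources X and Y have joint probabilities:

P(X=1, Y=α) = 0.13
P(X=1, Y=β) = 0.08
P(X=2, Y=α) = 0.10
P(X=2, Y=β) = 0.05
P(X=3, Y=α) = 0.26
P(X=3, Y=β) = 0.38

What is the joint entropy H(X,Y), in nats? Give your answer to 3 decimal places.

1.565 nats

H(X,Y) = −Σ p(x,y)·ln p(x,y) over all 6 cells.
  cell (1,α): −0.13·ln0.13 = 0.2652
  cell (1,β): −0.08·ln0.08 = 0.2021
  cell (2,α): −0.10·ln0.10 = 0.2303
  cell (2,β): −0.05·ln0.05 = 0.1498
  cell (3,α): −0.26·ln0.26 = 0.3502
  cell (3,β): −0.38·ln0.38 = 0.3677
Sum = 1.565 nats.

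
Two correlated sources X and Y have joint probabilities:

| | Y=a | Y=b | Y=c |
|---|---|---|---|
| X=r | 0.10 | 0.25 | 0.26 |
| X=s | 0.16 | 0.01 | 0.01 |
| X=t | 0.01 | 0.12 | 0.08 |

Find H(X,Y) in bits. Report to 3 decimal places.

H(X,Y) = −Σ p(x,y)·log₂ p(x,y) over all 9 cells.
  cell (r,a): −0.10·log₂0.10 = 0.3322
  cell (r,b): −0.25·log₂0.25 = 0.5000
  cell (r,c): −0.26·log₂0.26 = 0.5053
  cell (s,a): −0.16·log₂0.16 = 0.4230
  cell (s,b): −0.01·log₂0.01 = 0.0664
  cell (s,c): −0.01·log₂0.01 = 0.0664
  cell (t,a): −0.01·log₂0.01 = 0.0664
  cell (t,b): −0.12·log₂0.12 = 0.3671
  cell (t,c): −0.08·log₂0.08 = 0.2915
Sum = 2.618 bits.

2.618 bits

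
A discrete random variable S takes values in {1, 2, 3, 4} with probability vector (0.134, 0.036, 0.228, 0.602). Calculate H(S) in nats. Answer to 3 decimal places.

1.032 nats

H(S) = −Σ p·ln p.
  −(0.134)·ln(0.134) = 0.2693
  −(0.036)·ln(0.036) = 0.1197
  −(0.228)·ln(0.228) = 0.3371
  −(0.602)·ln(0.602) = 0.3055
Sum: 0.2693 + 0.1197 + 0.3371 + 0.3055 = 1.032 nats.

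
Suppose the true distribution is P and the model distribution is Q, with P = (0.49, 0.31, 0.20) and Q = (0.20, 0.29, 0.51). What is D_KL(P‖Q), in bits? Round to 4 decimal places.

0.3932 bits

D(P‖Q) = Σ p·log₂(p/q).
  0.49·log₂(0.49/0.20) = 0.63346
  0.31·log₂(0.31/0.29) = 0.02983
  0.20·log₂(0.20/0.51) = -0.27010
D(P‖Q) = 0.3932 bits.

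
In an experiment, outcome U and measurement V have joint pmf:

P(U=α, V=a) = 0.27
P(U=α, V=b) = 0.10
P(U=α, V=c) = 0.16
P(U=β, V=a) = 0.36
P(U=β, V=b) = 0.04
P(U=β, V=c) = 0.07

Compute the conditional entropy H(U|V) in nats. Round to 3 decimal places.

Marginals: p(U) = (0.5300, 0.4700), p(V) = (0.6300, 0.1400, 0.2300).
H(U|V) = Σ p(V) · H(U|V=·).
  V=a: p=0.6300, H(U|V=a) = 0.6829
  V=b: p=0.1400, H(U|V=b) = 0.5983
  V=c: p=0.2300, H(U|V=c) = 0.6145
Weighted sum = 0.655 nats.

0.655 nats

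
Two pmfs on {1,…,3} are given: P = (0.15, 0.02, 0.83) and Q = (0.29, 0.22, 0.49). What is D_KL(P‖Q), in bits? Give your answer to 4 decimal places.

D(P‖Q) = Σ p·log₂(p/q).
  0.15·log₂(0.15/0.29) = -0.14266
  0.02·log₂(0.02/0.22) = -0.06919
  0.83·log₂(0.83/0.49) = 0.63107
D(P‖Q) = 0.4192 bits.

0.4192 bits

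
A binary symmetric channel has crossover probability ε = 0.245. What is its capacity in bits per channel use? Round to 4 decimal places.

0.1967 bits

Binary symmetric channel: C = 1 − h₂(ε) where h₂ is the binary entropy function.
h₂(0.245) = −0.245·log₂0.245 − 0.755·log₂0.755 = 0.8033.
C = 1 − 0.8033 = 0.1967 bits per channel use.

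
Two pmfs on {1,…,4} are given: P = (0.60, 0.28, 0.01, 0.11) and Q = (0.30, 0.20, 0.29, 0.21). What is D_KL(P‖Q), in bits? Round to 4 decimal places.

D(P‖Q) = Σ p·log₂(p/q).
  0.60·log₂(0.60/0.30) = 0.60000
  0.28·log₂(0.28/0.20) = 0.13592
  0.01·log₂(0.01/0.29) = -0.04858
  0.11·log₂(0.11/0.21) = -0.10262
D(P‖Q) = 0.5847 bits.

0.5847 bits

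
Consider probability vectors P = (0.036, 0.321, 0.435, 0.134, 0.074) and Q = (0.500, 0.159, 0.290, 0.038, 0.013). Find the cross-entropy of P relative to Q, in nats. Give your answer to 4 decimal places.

H(P,Q) = −Σ p·ln q.
  −0.036·ln(0.500) = 0.02495
  −0.321·ln(0.159) = 0.59027
  −0.435·ln(0.290) = 0.53848
  −0.134·ln(0.038) = 0.43820
  −0.074·ln(0.013) = 0.32137
H(P,Q) = 1.9133 nats.

1.9133 nats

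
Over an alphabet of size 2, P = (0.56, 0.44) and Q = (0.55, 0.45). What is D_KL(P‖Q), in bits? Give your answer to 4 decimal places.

0.0003 bits

D(P‖Q) = Σ p·log₂(p/q).
  0.56·log₂(0.56/0.55) = 0.01456
  0.44·log₂(0.44/0.45) = -0.01427
D(P‖Q) = 0.0003 bits.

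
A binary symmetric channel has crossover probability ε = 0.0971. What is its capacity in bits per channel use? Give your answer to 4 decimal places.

Binary symmetric channel: C = 1 − h₂(ε) where h₂ is the binary entropy function.
h₂(0.0971) = −0.0971·log₂0.0971 − 0.9029·log₂0.9029 = 0.4597.
C = 1 − 0.4597 = 0.5403 bits per channel use.

0.5403 bits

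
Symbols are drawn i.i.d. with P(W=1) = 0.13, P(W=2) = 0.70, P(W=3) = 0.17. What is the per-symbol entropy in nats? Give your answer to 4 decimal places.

H(W) = −Σ p·ln p.
  −(0.13)·ln(0.13) = 0.26523
  −(0.70)·ln(0.70) = 0.24967
  −(0.17)·ln(0.17) = 0.30123
Sum: 0.26523 + 0.24967 + 0.30123 = 0.8161 nats.

0.8161 nats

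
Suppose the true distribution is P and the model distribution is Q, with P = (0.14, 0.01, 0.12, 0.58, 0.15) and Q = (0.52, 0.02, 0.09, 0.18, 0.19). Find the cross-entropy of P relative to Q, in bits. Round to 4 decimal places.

H(P,Q) = −Σ p·log₂ q.
  −0.14·log₂(0.52) = 0.13208
  −0.01·log₂(0.02) = 0.05644
  −0.12·log₂(0.09) = 0.41687
  −0.58·log₂(0.18) = 1.43488
  −0.15·log₂(0.19) = 0.35939
H(P,Q) = 2.3997 bits.

2.3997 bits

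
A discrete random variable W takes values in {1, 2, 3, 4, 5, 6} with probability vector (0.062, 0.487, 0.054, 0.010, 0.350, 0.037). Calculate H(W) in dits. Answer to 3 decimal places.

0.528 dits

H(W) = −Σ p·log₁₀ p.
  −(0.062)·log₁₀(0.062) = 0.0749
  −(0.487)·log₁₀(0.487) = 0.1522
  −(0.054)·log₁₀(0.054) = 0.0685
  −(0.010)·log₁₀(0.010) = 0.0200
  −(0.350)·log₁₀(0.350) = 0.1596
  −(0.037)·log₁₀(0.037) = 0.0530
Sum: 0.0749 + 0.1522 + 0.0685 + 0.0200 + 0.1596 + 0.0530 = 0.528 dits.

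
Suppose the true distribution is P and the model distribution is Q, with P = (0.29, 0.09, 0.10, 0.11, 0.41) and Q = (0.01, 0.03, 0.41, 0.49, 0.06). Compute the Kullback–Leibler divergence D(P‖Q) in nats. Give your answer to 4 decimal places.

1.5579 nats

D(P‖Q) = Σ p·ln(p/q).
  0.29·ln(0.29/0.01) = 0.97652
  0.09·ln(0.09/0.03) = 0.09888
  0.10·ln(0.10/0.41) = -0.14110
  0.11·ln(0.11/0.49) = -0.16433
  0.41·ln(0.41/0.06) = 0.78794
D(P‖Q) = 1.5579 nats.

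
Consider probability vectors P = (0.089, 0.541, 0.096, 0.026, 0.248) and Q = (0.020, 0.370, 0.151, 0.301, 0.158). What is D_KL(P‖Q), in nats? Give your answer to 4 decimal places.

0.3431 nats

D(P‖Q) = Σ p·ln(p/q).
  0.089·ln(0.089/0.020) = 0.13287
  0.541·ln(0.541/0.370) = 0.20553
  0.096·ln(0.096/0.151) = -0.04348
  0.026·ln(0.026/0.301) = -0.06367
  0.248·ln(0.248/0.158) = 0.11181
D(P‖Q) = 0.3431 nats.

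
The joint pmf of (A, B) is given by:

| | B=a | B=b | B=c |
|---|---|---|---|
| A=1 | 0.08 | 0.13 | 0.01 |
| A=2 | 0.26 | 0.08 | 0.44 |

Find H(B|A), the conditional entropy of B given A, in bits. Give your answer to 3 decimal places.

Marginals: p(A) = (0.2200, 0.7800), p(B) = (0.3400, 0.2100, 0.4500).
H(B|A) = Σ p(A) · H(B|A=·).
  A=1: p=0.2200, H(B|A=1) = 1.1819
  A=2: p=0.7800, H(B|A=2) = 1.3312
Weighted sum = 1.298 bits.

1.298 bits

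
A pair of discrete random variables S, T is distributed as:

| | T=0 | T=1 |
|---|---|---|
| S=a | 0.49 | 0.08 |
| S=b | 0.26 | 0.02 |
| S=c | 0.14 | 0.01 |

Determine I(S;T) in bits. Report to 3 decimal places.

Marginals: p(S) = (0.5700, 0.2800, 0.1500), p(T) = (0.8900, 0.1100).
I(S;T) = H(S) + H(T) − H(S,T).
H(S) = 1.3870, H(T) = 0.4999, H(S,T) = 1.8775.
I(S;T) = 1.3870 + 0.4999 − 1.8775 = 0.009 bits.

0.009 bits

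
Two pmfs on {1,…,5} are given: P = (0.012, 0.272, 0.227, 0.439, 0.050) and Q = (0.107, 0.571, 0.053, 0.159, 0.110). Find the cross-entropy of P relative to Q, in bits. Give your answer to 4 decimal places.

H(P,Q) = −Σ p·log₂ q.
  −0.012·log₂(0.107) = 0.03869
  −0.272·log₂(0.571) = 0.21989
  −0.227·log₂(0.053) = 0.96200
  −0.439·log₂(0.159) = 1.16462
  −0.050·log₂(0.110) = 0.15922
H(P,Q) = 2.5444 bits.

2.5444 bits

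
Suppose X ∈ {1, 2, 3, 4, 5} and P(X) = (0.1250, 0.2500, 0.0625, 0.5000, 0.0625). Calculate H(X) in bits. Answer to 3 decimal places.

H(X) = −Σ p·log₂ p.
  −(0.1250)·log₂(0.1250) = 0.3750
  −(0.2500)·log₂(0.2500) = 0.5000
  −(0.0625)·log₂(0.0625) = 0.2500
  −(0.5000)·log₂(0.5000) = 0.5000
  −(0.0625)·log₂(0.0625) = 0.2500
Sum: 0.3750 + 0.5000 + 0.2500 + 0.5000 + 0.2500 = 1.875 bits.

1.875 bits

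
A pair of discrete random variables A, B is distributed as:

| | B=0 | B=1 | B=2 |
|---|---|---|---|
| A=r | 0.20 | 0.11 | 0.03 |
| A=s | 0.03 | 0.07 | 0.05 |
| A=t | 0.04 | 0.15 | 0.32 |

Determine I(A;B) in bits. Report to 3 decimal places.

Marginals: p(A) = (0.3400, 0.1500, 0.5100), p(B) = (0.2700, 0.3300, 0.4000).
I(A;B) = Σ p(x,y)·log₂[p(x,y)/(p(x)p(y))].
  (r,0): 0.20·log₂(2.1786) = 0.2247
  (r,1): 0.11·log₂(0.9804) = -0.0031
  (r,2): 0.03·log₂(0.2206) = -0.0654
  (s,0): 0.03·log₂(0.7407) = -0.0130
  (s,1): 0.07·log₂(1.4141) = 0.0350
  (s,2): 0.05·log₂(0.8333) = -0.0132
  (t,0): 0.04·log₂(0.2905) = -0.0713
  (t,1): 0.15·log₂(0.8913) = -0.0249
  (t,2): 0.32·log₂(1.5686) = 0.2078
Sum = 0.277 bits.

0.277 bits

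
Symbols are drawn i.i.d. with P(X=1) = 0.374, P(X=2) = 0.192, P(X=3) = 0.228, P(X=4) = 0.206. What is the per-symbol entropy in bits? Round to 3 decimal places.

1.944 bits

H(X) = −Σ p·log₂ p.
  −(0.374)·log₂(0.374) = 0.5307
  −(0.192)·log₂(0.192) = 0.4571
  −(0.228)·log₂(0.228) = 0.4863
  −(0.206)·log₂(0.206) = 0.4695
Sum: 0.5307 + 0.4571 + 0.4863 + 0.4695 = 1.944 bits.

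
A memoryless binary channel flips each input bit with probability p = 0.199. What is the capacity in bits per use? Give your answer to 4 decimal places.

Binary symmetric channel: C = 1 − h₂(ε) where h₂ is the binary entropy function.
h₂(0.199) = −0.199·log₂0.199 − 0.801·log₂0.801 = 0.7199.
C = 1 − 0.7199 = 0.2801 bits per channel use.

0.2801 bits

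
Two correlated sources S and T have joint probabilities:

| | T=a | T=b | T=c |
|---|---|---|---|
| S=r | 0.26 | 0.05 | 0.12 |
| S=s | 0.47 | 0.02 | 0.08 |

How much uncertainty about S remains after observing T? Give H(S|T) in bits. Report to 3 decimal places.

Marginals: p(S) = (0.4300, 0.5700), p(T) = (0.7300, 0.0700, 0.2000).
H(S|T) = Σ p(T) · H(S|T=·).
  T=a: p=0.7300, H(S|T=a) = 0.9395
  T=b: p=0.0700, H(S|T=b) = 0.8631
  T=c: p=0.2000, H(S|T=c) = 0.9710
Weighted sum = 0.940 bits.

0.940 bits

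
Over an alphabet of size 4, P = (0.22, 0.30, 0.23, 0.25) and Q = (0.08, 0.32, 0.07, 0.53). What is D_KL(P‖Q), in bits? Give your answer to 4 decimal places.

0.4169 bits

D(P‖Q) = Σ p·log₂(p/q).
  0.22·log₂(0.22/0.08) = 0.32107
  0.30·log₂(0.30/0.32) = -0.02793
  0.23·log₂(0.23/0.07) = 0.39473
  0.25·log₂(0.25/0.53) = -0.27102
D(P‖Q) = 0.4169 bits.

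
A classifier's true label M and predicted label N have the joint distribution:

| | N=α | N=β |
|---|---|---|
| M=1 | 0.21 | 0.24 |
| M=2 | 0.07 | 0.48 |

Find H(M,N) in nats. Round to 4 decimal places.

H(M,N) = −Σ p(x,y)·ln p(x,y) over all 4 cells.
  cell (1,α): −0.21·ln0.21 = 0.32774
  cell (1,β): −0.24·ln0.24 = 0.34251
  cell (2,α): −0.07·ln0.07 = 0.18615
  cell (2,β): −0.48·ln0.48 = 0.35231
Sum = 1.2087 nats.

1.2087 nats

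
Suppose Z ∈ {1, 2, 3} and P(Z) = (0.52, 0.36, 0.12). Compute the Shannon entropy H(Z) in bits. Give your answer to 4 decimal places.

H(Z) = −Σ p·log₂ p.
  −(0.52)·log₂(0.52) = 0.49058
  −(0.36)·log₂(0.36) = 0.53062
  −(0.12)·log₂(0.12) = 0.36707
Sum: 0.49058 + 0.53062 + 0.36707 = 1.3883 bits.

1.3883 bits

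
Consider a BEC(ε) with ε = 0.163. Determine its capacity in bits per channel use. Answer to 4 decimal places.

0.8370 bits

Binary erasure channel: capacity C = 1 − ε.
C = 1 − 0.163 = 0.8370 bits per channel use.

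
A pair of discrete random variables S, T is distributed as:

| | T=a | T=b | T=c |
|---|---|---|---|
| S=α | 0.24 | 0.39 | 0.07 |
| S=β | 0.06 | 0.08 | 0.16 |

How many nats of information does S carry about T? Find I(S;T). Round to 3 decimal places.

0.105 nats

Marginals: p(S) = (0.7000, 0.3000), p(T) = (0.3000, 0.4700, 0.2300).
I(S;T) = Σ p(x,y)·ln[p(x,y)/(p(x)p(y))].
  (α,a): 0.24·ln(1.1429) = 0.0320
  (α,b): 0.39·ln(1.1854) = 0.0663
  (α,c): 0.07·ln(0.4348) = -0.0583
  (β,a): 0.06·ln(0.6667) = -0.0243
  (β,b): 0.08·ln(0.5674) = -0.0453
  (β,c): 0.16·ln(2.3188) = 0.1346
Sum = 0.105 nats.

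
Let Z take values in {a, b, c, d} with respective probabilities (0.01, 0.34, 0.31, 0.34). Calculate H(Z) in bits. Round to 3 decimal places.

1.649 bits

H(Z) = −Σ p·log₂ p.
  −(0.01)·log₂(0.01) = 0.0664
  −(0.34)·log₂(0.34) = 0.5292
  −(0.31)·log₂(0.31) = 0.5238
  −(0.34)·log₂(0.34) = 0.5292
Sum: 0.0664 + 0.5292 + 0.5238 + 0.5292 = 1.649 bits.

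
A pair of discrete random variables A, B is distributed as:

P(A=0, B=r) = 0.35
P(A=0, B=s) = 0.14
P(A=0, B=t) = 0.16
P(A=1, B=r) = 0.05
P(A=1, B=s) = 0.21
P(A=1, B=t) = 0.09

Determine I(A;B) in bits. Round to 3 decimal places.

Marginals: p(A) = (0.6500, 0.3500), p(B) = (0.4000, 0.3500, 0.2500).
I(A;B) = Σ p(x,y)·log₂[p(x,y)/(p(x)p(y))].
  (0,r): 0.35·log₂(1.3462) = 0.1501
  (0,s): 0.14·log₂(0.6154) = -0.0981
  (0,t): 0.16·log₂(0.9846) = -0.0036
  (1,r): 0.05·log₂(0.3571) = -0.0743
  (1,s): 0.21·log₂(1.7143) = 0.1633
  (1,t): 0.09·log₂(1.0286) = 0.0037
Sum = 0.141 bits.

0.141 bits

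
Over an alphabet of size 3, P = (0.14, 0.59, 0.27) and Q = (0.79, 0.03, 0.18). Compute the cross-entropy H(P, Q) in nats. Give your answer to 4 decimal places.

H(P,Q) = −Σ p·ln q.
  −0.14·ln(0.79) = 0.03300
  −0.59·ln(0.03) = 2.06887
  −0.27·ln(0.18) = 0.46300
H(P,Q) = 2.5649 nats.

2.5649 nats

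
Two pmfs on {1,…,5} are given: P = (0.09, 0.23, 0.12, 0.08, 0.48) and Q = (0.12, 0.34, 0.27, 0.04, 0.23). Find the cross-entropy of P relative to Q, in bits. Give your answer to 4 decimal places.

H(P,Q) = −Σ p·log₂ q.
  −0.09·log₂(0.12) = 0.27530
  −0.23·log₂(0.34) = 0.35797
  −0.12·log₂(0.27) = 0.22668
  −0.08·log₂(0.04) = 0.37151
  −0.48·log₂(0.23) = 1.01774
H(P,Q) = 2.2492 bits.

2.2492 bits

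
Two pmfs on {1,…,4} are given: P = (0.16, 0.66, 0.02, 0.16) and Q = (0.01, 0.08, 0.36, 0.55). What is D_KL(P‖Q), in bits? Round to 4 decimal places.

2.2809 bits

D(P‖Q) = Σ p·log₂(p/q).
  0.16·log₂(0.16/0.01) = 0.64000
  0.66·log₂(0.66/0.08) = 2.00930
  0.02·log₂(0.02/0.36) = -0.08340
  0.16·log₂(0.16/0.55) = -0.28502
D(P‖Q) = 2.2809 bits.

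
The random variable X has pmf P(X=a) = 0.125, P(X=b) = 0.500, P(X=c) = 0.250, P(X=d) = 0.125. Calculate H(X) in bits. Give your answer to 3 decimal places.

H(X) = −Σ p·log₂ p.
  −(0.125)·log₂(0.125) = 0.3750
  −(0.500)·log₂(0.500) = 0.5000
  −(0.250)·log₂(0.250) = 0.5000
  −(0.125)·log₂(0.125) = 0.3750
Sum: 0.3750 + 0.5000 + 0.5000 + 0.3750 = 1.750 bits.

1.750 bits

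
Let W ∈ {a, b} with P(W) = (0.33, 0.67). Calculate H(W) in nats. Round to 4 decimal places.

H(W) = −Σ p·ln p.
  −(0.33)·ln(0.33) = 0.36586
  −(0.67)·ln(0.67) = 0.26832
Sum: 0.36586 + 0.26832 = 0.6342 nats.

0.6342 nats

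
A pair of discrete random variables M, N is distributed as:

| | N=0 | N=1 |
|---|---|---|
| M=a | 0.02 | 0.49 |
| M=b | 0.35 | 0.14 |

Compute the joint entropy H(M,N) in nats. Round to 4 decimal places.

H(M,N) = −Σ p(x,y)·ln p(x,y) over all 4 cells.
  cell (a,0): −0.02·ln0.02 = 0.07824
  cell (a,1): −0.49·ln0.49 = 0.34954
  cell (b,0): −0.35·ln0.35 = 0.36744
  cell (b,1): −0.14·ln0.14 = 0.27526
Sum = 1.0705 nats.

1.0705 nats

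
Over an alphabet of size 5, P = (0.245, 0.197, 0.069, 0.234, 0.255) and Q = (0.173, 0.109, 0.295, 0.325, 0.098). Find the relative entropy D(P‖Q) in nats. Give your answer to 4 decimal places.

0.2686 nats

D(P‖Q) = Σ p·ln(p/q).
  0.245·ln(0.245/0.173) = 0.08525
  0.197·ln(0.197/0.109) = 0.11660
  0.069·ln(0.069/0.295) = -0.10025
  0.234·ln(0.234/0.325) = -0.07687
  0.255·ln(0.255/0.098) = 0.24386
D(P‖Q) = 0.2686 nats.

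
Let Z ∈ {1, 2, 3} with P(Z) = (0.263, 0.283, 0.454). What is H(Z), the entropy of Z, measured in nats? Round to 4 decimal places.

1.0670 nats

H(Z) = −Σ p·ln p.
  −(0.263)·ln(0.263) = 0.35126
  −(0.283)·ln(0.283) = 0.35723
  −(0.454)·ln(0.454) = 0.35850
Sum: 0.35126 + 0.35723 + 0.35850 = 1.0670 nats.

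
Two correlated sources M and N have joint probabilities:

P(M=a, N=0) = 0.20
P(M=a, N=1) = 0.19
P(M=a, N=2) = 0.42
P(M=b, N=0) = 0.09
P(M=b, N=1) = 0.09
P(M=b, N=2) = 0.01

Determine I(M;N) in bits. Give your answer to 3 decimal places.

0.120 bits

Marginals: p(M) = (0.8100, 0.1900), p(N) = (0.2900, 0.2800, 0.4300).
I(M;N) = H(M) + H(N) − H(M,N).
H(M) = 0.7015, H(N) = 1.5557, H(M,N) = 2.1370.
I(M;N) = 0.7015 + 1.5557 − 2.1370 = 0.120 bits.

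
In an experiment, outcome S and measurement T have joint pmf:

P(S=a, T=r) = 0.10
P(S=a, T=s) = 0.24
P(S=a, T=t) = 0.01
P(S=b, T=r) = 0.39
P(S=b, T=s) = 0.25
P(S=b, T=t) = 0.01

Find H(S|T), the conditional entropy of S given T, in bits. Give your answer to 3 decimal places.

Chain rule: H(S|T) = H(S,T) − H(T).
Marginals: p(S) = (0.3500, 0.6500), p(T) = (0.4900, 0.4900, 0.0200).
H(S,T) = 1.9890 bits; H(T) = 1.1214 bits.
H(S|T) = 1.9890 − 1.1214 = 0.868 bits.

0.868 bits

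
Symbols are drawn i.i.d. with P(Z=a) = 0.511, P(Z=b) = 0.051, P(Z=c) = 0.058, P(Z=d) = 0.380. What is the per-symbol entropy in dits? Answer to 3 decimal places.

0.446 dits

H(Z) = −Σ p·log₁₀ p.
  −(0.511)·log₁₀(0.511) = 0.1490
  −(0.051)·log₁₀(0.051) = 0.0659
  −(0.058)·log₁₀(0.058) = 0.0717
  −(0.380)·log₁₀(0.380) = 0.1597
Sum: 0.1490 + 0.0659 + 0.0717 + 0.1597 = 0.446 dits.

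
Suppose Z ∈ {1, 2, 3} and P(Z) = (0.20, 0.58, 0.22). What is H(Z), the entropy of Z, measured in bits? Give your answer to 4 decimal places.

1.4008 bits

H(Z) = −Σ p·log₂ p.
  −(0.20)·log₂(0.20) = 0.46439
  −(0.58)·log₂(0.58) = 0.45581
  −(0.22)·log₂(0.22) = 0.48057
Sum: 0.46439 + 0.45581 + 0.48057 = 1.4008 bits.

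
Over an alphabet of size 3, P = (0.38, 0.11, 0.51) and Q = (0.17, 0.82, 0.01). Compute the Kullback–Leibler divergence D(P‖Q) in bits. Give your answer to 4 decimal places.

3.0151 bits

D(P‖Q) = Σ p·log₂(p/q).
  0.38·log₂(0.38/0.17) = 0.44098
  0.11·log₂(0.11/0.82) = -0.31879
  0.51·log₂(0.51/0.01) = 2.89294
D(P‖Q) = 3.0151 bits.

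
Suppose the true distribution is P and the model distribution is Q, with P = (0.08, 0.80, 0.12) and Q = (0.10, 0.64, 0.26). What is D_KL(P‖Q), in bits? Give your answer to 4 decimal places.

D(P‖Q) = Σ p·log₂(p/q).
  0.08·log₂(0.08/0.10) = -0.02575
  0.80·log₂(0.80/0.64) = 0.25754
  0.12·log₂(0.12/0.26) = -0.13386
D(P‖Q) = 0.0979 bits.

0.0979 bits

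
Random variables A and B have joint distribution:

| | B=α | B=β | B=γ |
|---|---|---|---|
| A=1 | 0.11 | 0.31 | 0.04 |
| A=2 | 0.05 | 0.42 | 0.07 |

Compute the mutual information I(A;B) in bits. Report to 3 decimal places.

0.030 bits

Marginals: p(A) = (0.4600, 0.5400), p(B) = (0.1600, 0.7300, 0.1100).
I(A;B) = H(A) + H(B) − H(A,B).
H(A) = 0.9954, H(B) = 1.1047, H(A,B) = 2.0701.
I(A;B) = 0.9954 + 1.1047 − 2.0701 = 0.030 bits.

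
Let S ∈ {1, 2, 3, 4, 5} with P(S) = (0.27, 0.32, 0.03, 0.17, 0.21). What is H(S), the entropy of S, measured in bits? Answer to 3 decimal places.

2.095 bits

H(S) = −Σ p·log₂ p.
  −(0.27)·log₂(0.27) = 0.5100
  −(0.32)·log₂(0.32) = 0.5260
  −(0.03)·log₂(0.03) = 0.1518
  −(0.17)·log₂(0.17) = 0.4346
  −(0.21)·log₂(0.21) = 0.4728
Sum: 0.5100 + 0.5260 + 0.1518 + 0.4346 + 0.4728 = 2.095 bits.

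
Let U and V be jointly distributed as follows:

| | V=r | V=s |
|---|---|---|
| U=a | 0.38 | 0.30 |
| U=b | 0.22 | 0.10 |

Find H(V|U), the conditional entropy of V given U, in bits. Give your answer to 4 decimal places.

Chain rule: H(V|U) = H(U,V) − H(U).
Marginals: p(U) = (0.6800, 0.3200), p(V) = (0.6000, 0.4000).
H(U,V) = 1.8643 bits; H(U) = 0.9044 bits.
H(V|U) = 1.8643 − 0.9044 = 0.9599 bits.

0.9599 bits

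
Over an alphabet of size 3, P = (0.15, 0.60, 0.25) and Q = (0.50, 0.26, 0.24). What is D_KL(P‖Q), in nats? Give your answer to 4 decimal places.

D(P‖Q) = Σ p·ln(p/q).
  0.15·ln(0.15/0.50) = -0.18060
  0.60·ln(0.60/0.26) = 0.50175
  0.25·ln(0.25/0.24) = 0.01021
D(P‖Q) = 0.3314 nats.

0.3314 nats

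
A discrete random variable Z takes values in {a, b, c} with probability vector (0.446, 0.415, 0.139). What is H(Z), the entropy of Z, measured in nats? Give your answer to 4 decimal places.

H(Z) = −Σ p·ln p.
  −(0.446)·ln(0.446) = 0.36012
  −(0.415)·ln(0.415) = 0.36498
  −(0.139)·ln(0.139) = 0.27429
Sum: 0.36012 + 0.36498 + 0.27429 = 0.9994 nats.

0.9994 nats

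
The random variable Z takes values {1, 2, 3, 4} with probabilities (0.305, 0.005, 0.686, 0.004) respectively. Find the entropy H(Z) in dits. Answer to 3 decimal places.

H(Z) = −Σ p·log₁₀ p.
  −(0.305)·log₁₀(0.305) = 0.1573
  −(0.005)·log₁₀(0.005) = 0.0115
  −(0.686)·log₁₀(0.686) = 0.1123
  −(0.004)·log₁₀(0.004) = 0.0096
Sum: 0.1573 + 0.0115 + 0.1123 + 0.0096 = 0.291 dits.

0.291 dits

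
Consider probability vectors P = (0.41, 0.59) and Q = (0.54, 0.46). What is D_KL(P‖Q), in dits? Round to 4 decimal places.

0.0147 dits

D(P‖Q) = Σ p·log₁₀(p/q).
  0.41·log₁₀(0.41/0.54) = -0.04904
  0.59·log₁₀(0.59/0.46) = 0.06378
D(P‖Q) = 0.0147 dits.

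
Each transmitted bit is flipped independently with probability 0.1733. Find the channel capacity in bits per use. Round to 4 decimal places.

0.3348 bits

Binary symmetric channel: C = 1 − h₂(ε) where h₂ is the binary entropy function.
h₂(0.1733) = −0.1733·log₂0.1733 − 0.8267·log₂0.8267 = 0.6652.
C = 1 − 0.6652 = 0.3348 bits per channel use.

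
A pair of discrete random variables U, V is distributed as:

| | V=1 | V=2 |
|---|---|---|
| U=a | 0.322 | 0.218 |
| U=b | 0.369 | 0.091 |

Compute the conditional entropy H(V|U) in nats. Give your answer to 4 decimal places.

Marginals: p(U) = (0.5400, 0.4600), p(V) = (0.6910, 0.3090).
H(V|U) = Σ p(U) · H(V|U=·).
  U=a: p=0.5400, H(V|U=a) = 0.6745
  U=b: p=0.4600, H(V|U=b) = 0.4974
Weighted sum = 0.5930 nats.

0.5930 nats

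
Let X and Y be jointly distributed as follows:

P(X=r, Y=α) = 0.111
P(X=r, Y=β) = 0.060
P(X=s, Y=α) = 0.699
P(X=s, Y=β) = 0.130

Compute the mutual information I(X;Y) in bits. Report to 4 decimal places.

Marginals: p(X) = (0.1710, 0.8290), p(Y) = (0.8100, 0.1900).
I(X;Y) = Σ p(x,y)·log₂[p(x,y)/(p(x)p(y))].
  (r,α): 0.111·log₂(0.8014) = -0.03546
  (r,β): 0.060·log₂(1.8467) = 0.05310
  (s,α): 0.699·log₂(1.0410) = 0.04049
  (s,β): 0.130·log₂(0.8253) = -0.03600
Sum = 0.0221 bits.

0.0221 bits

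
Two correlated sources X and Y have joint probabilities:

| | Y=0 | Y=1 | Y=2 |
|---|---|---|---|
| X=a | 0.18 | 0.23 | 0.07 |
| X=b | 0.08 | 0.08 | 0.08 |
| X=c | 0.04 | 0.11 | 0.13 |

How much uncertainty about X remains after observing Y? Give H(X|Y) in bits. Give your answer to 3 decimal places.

Marginals: p(X) = (0.4800, 0.2400, 0.2800), p(Y) = (0.3000, 0.4200, 0.2800).
H(X|Y) = Σ p(Y) · H(X|Y=·).
  Y=0: p=0.3000, H(X|Y=0) = 1.3383
  Y=1: p=0.4200, H(X|Y=1) = 1.4377
  Y=2: p=0.2800, H(X|Y=2) = 1.5303
Weighted sum = 1.434 bits.

1.434 bits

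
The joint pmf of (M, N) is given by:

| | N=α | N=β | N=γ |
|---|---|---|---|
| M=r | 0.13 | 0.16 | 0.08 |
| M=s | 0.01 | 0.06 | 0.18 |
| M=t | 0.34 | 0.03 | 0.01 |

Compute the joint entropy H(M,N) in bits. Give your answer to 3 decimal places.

2.600 bits

H(M,N) = −Σ p(x,y)·log₂ p(x,y) over all 9 cells.
  cell (r,α): −0.13·log₂0.13 = 0.3826
  cell (r,β): −0.16·log₂0.16 = 0.4230
  cell (r,γ): −0.08·log₂0.08 = 0.2915
  cell (s,α): −0.01·log₂0.01 = 0.0664
  cell (s,β): −0.06·log₂0.06 = 0.2435
  cell (s,γ): −0.18·log₂0.18 = 0.4453
  cell (t,α): −0.34·log₂0.34 = 0.5292
  cell (t,β): −0.03·log₂0.03 = 0.1518
  cell (t,γ): −0.01·log₂0.01 = 0.0664
Sum = 2.600 bits.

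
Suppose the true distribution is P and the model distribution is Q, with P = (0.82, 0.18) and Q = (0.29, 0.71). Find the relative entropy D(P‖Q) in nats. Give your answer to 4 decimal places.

0.6053 nats

D(P‖Q) = Σ p·ln(p/q).
  0.82·ln(0.82/0.29) = 0.85233
  0.18·ln(0.18/0.71) = -0.24702
D(P‖Q) = 0.6053 nats.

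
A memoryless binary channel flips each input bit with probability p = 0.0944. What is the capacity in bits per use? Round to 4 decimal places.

Binary symmetric channel: C = 1 − h₂(ε) where h₂ is the binary entropy function.
h₂(0.0944) = −0.0944·log₂0.0944 − 0.9056·log₂0.9056 = 0.4510.
C = 1 − 0.4510 = 0.5490 bits per channel use.

0.5490 bits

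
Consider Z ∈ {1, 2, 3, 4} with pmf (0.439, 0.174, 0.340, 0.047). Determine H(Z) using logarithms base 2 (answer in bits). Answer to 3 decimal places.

1.697 bits

H(Z) = −Σ p·log₂ p.
  −(0.439)·log₂(0.439) = 0.5214
  −(0.174)·log₂(0.174) = 0.4390
  −(0.340)·log₂(0.340) = 0.5292
  −(0.047)·log₂(0.047) = 0.2073
Sum: 0.5214 + 0.4390 + 0.5292 + 0.2073 = 1.697 bits.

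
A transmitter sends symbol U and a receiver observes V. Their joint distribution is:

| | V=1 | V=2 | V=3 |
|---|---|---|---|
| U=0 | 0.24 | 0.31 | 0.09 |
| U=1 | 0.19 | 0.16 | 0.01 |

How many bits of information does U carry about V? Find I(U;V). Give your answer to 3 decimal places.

Marginals: p(U) = (0.6400, 0.3600), p(V) = (0.4300, 0.4700, 0.1000).
I(U;V) = Σ p(x,y)·log₂[p(x,y)/(p(x)p(y))].
  (0,1): 0.24·log₂(0.8721) = -0.0474
  (0,2): 0.31·log₂(1.0306) = 0.0135
  (0,3): 0.09·log₂(1.4062) = 0.0443
  (1,1): 0.19·log₂(1.2274) = 0.0562
  (1,2): 0.16·log₂(0.9456) = -0.0129
  (1,3): 0.01·log₂(0.2778) = -0.0185
Sum = 0.035 bits.

0.035 bits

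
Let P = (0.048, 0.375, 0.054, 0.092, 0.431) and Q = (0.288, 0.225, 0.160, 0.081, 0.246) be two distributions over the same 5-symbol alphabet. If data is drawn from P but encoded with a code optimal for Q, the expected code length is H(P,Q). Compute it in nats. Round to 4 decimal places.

1.5537 nats

H(P,Q) = −Σ p·ln q.
  −0.048·ln(0.288) = 0.05975
  −0.375·ln(0.225) = 0.55937
  −0.054·ln(0.160) = 0.09896
  −0.092·ln(0.081) = 0.23122
  −0.431·ln(0.246) = 0.60444
H(P,Q) = 1.5537 nats.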